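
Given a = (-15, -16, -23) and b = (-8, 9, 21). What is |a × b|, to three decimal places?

i: (-16)·21 - (-23)·9 = -336 - (-207) = -129
j: (-23)·(-8) - (-15)·21 = 184 - (-315) = 499
k: (-15)·9 - (-16)·(-8) = -135 - 128 = -263
a × b = (-129, 499, -263)
|a × b| = √((-129)² + 499² + (-263)²) = √334811 ≈ 578.6286

578.629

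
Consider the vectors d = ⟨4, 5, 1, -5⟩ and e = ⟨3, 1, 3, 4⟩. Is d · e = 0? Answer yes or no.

yes

d · e = 4·3 + 5·1 + 1·3 + (-5)·4 = 12 + 5 + 3 - 20 = 0
Zero, so the vectors are orthogonal.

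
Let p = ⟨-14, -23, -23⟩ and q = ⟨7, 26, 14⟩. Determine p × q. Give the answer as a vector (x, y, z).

i: (-23)·14 - (-23)·26 = -322 - (-598) = 276
j: (-23)·7 - (-14)·14 = -161 - (-196) = 35
k: (-14)·26 - (-23)·7 = -364 - (-161) = -203
p × q = (276, 35, -203)

(276, 35, -203)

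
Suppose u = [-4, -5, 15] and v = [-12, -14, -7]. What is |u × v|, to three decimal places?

i: (-5)·(-7) - 15·(-14) = 35 - (-210) = 245
j: 15·(-12) - (-4)·(-7) = -180 - 28 = -208
k: (-4)·(-14) - (-5)·(-12) = 56 - 60 = -4
u × v = (245, -208, -4)
|u × v| = √(245² + (-208)² + (-4)²) = √103305 ≈ 321.4110

321.411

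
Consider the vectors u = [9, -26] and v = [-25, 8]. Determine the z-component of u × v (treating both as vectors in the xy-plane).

-578

9·8 - (-26)·(-25) = 72 - 650 = -578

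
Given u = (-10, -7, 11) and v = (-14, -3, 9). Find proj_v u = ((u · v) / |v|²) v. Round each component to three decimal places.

u · v = (-10)·(-14) + (-7)·(-3) + 11·9 = 140 + 21 + 99 = 260
|v|² = 196 + 9 + 81 = 286
proj_v u = (260/286) · (-14, -3, 9) ≈ (-12.727, -2.727, 8.182)

(-12.727, -2.727, 8.182)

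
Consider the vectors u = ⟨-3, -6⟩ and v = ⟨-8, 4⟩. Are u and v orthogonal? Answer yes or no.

yes

u · v = (-3)·(-8) + (-6)·4 = 24 - 24 = 0
Zero, so the vectors are orthogonal.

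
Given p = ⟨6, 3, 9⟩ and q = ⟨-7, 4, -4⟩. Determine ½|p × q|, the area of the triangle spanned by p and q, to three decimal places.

i: 3·(-4) - 9·4 = -12 - 36 = -48
j: 9·(-7) - 6·(-4) = -63 - (-24) = -39
k: 6·4 - 3·(-7) = 24 - (-21) = 45
p × q = (-48, -39, 45)
|p × q| = √((-48)² + (-39)² + 45²) = √5850 ≈ 76.4853
area = ½ · 76.4853 ≈ 38.243

38.243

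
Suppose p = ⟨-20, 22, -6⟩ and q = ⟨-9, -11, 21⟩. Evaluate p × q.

i: 22·21 - (-6)·(-11) = 462 - 66 = 396
j: (-6)·(-9) - (-20)·21 = 54 - (-420) = 474
k: (-20)·(-11) - 22·(-9) = 220 - (-198) = 418
p × q = (396, 474, 418)

(396, 474, 418)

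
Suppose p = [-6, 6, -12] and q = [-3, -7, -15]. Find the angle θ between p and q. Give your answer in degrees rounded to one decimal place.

p · q = (-6)·(-3) + 6·(-7) + (-12)·(-15) = 18 - 42 + 180 = 156
|p|² = 36 + 36 + 144 = 216,  |p| = √216 ≈ 14.696938
|q|² = 9 + 49 + 225 = 283,  |q| = √283 ≈ 16.822604
cos θ = 156 / (14.696938 · 16.822604) ≈ 0.63096
θ = arccos(0.63096) ≈ 50.9°

50.9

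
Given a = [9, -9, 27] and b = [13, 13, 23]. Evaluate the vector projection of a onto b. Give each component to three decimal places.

(9.311, 9.311, 16.474)

a · b = 9·13 + (-9)·13 + 27·23 = 117 - 117 + 621 = 621
|b|² = 169 + 169 + 529 = 867
proj_b a = (621/867) · (13, 13, 23) ≈ (9.311, 9.311, 16.474)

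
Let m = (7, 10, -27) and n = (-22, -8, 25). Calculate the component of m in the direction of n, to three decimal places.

-26.541

m · n = 7·(-22) + 10·(-8) + (-27)·25 = -154 - 80 - 675 = -909
|n| = √(484 + 64 + 625) = √1173 ≈ 34.2491
comp_n m = -909 / √1173 ≈ -26.541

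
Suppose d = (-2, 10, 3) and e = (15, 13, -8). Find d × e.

(-119, 29, -176)

i: 10·(-8) - 3·13 = -80 - 39 = -119
j: 3·15 - (-2)·(-8) = 45 - 16 = 29
k: (-2)·13 - 10·15 = -26 - 150 = -176
d × e = (-119, 29, -176)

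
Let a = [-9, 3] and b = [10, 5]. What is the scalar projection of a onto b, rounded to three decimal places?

-6.708

a · b = (-9)·10 + 3·5 = -90 + 15 = -75
|b| = √(100 + 25) = √125 ≈ 11.1803
comp_b a = -75 / √125 ≈ -6.708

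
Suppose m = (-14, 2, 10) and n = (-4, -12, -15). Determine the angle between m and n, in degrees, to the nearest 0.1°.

110.3

m · n = (-14)·(-4) + 2·(-12) + 10·(-15) = 56 - 24 - 150 = -118
|m|² = 196 + 4 + 100 = 300,  |m| = √300 ≈ 17.320508
|n|² = 16 + 144 + 225 = 385,  |n| = √385 ≈ 19.621417
cos θ = -118 / (17.320508 · 19.621417) ≈ -0.34721
θ = arccos(-0.34721) ≈ 110.3°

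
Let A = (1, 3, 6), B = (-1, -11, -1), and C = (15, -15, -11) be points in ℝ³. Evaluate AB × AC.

AB = (-2, -14, -7)
AC = (14, -18, -17)
i: (-14)·(-17) - (-7)·(-18) = 238 - 126 = 112
j: (-7)·14 - (-2)·(-17) = -98 - 34 = -132
k: (-2)·(-18) - (-14)·14 = 36 - (-196) = 232
AB × AC = (112, -132, 232)

(112, -132, 232)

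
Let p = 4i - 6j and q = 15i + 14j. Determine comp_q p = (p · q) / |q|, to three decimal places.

p · q = 4·15 + (-6)·14 = 60 - 84 = -24
|q| = √(225 + 196) = √421 ≈ 20.5183
comp_q p = -24 / √421 ≈ -1.170

-1.170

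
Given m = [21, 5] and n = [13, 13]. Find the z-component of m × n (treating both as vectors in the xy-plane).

208

21·13 - 5·13 = 273 - 65 = 208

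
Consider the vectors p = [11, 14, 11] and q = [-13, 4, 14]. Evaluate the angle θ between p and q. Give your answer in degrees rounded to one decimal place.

p · q = 11·(-13) + 14·4 + 11·14 = -143 + 56 + 154 = 67
|p|² = 121 + 196 + 121 = 438,  |p| = √438 ≈ 20.928450
|q|² = 169 + 16 + 196 = 381,  |q| = √381 ≈ 19.519221
cos θ = 67 / (20.928450 · 19.519221) ≈ 0.16401
θ = arccos(0.16401) ≈ 80.6°

80.6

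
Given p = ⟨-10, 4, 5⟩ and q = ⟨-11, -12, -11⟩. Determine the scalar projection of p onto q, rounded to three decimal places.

p · q = (-10)·(-11) + 4·(-12) + 5·(-11) = 110 - 48 - 55 = 7
|q| = √(121 + 144 + 121) = √386 ≈ 19.6469
comp_q p = 7 / √386 ≈ 0.356

0.356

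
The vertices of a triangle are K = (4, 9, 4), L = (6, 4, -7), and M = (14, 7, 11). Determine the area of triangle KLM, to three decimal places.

KL = (2, -5, -11),  KM = (10, -2, 7)
i: (-5)·7 - (-11)·(-2) = -35 - 22 = -57
j: (-11)·10 - 2·7 = -110 - 14 = -124
k: 2·(-2) - (-5)·10 = -4 - (-50) = 46
KL × KM = (-57, -124, 46)
|KL × KM| = √20741 ≈ 144.0174
area = ½ · 144.0174 ≈ 72.009

72.009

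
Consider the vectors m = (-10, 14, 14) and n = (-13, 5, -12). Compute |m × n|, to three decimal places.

i: 14·(-12) - 14·5 = -168 - 70 = -238
j: 14·(-13) - (-10)·(-12) = -182 - 120 = -302
k: (-10)·5 - 14·(-13) = -50 - (-182) = 132
m × n = (-238, -302, 132)
|m × n| = √((-238)² + (-302)² + 132²) = √165272 ≈ 406.5366

406.537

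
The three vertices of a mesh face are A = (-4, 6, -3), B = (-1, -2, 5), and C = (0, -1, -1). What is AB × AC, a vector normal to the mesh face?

(40, 26, 11)

AB = (3, -8, 8)
AC = (4, -7, 2)
i: (-8)·2 - 8·(-7) = -16 - (-56) = 40
j: 8·4 - 3·2 = 32 - 6 = 26
k: 3·(-7) - (-8)·4 = -21 - (-32) = 11
AB × AC = (40, 26, 11)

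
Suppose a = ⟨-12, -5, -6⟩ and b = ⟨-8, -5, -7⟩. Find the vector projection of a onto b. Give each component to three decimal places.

(-9.449, -5.906, -8.268)

a · b = (-12)·(-8) + (-5)·(-5) + (-6)·(-7) = 96 + 25 + 42 = 163
|b|² = 64 + 25 + 49 = 138
proj_b a = (163/138) · (-8, -5, -7) ≈ (-9.449, -5.906, -8.268)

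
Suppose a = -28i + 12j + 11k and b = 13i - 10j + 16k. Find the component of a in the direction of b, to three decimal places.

a · b = (-28)·13 + 12·(-10) + 11·16 = -364 - 120 + 176 = -308
|b| = √(169 + 100 + 256) = √525 ≈ 22.9129
comp_b a = -308 / √525 ≈ -13.442

-13.442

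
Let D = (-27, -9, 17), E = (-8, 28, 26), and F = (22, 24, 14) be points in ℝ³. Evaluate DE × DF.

(-408, 498, -1186)

DE = (19, 37, 9)
DF = (49, 33, -3)
i: 37·(-3) - 9·33 = -111 - 297 = -408
j: 9·49 - 19·(-3) = 441 - (-57) = 498
k: 19·33 - 37·49 = 627 - 1813 = -1186
DE × DF = (-408, 498, -1186)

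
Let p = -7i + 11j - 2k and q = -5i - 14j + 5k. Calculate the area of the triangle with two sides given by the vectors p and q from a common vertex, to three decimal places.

i: 11·5 - (-2)·(-14) = 55 - 28 = 27
j: (-2)·(-5) - (-7)·5 = 10 - (-35) = 45
k: (-7)·(-14) - 11·(-5) = 98 - (-55) = 153
p × q = (27, 45, 153)
|p × q| = √(27² + 45² + 153²) = √26163 ≈ 161.7498
area = ½ · 161.7498 ≈ 80.875

80.875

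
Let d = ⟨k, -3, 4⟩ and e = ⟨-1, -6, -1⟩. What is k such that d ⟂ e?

14

d · e = k·(-1) + (-3)·(-6) + 4·(-1) = 14 - 1k
Set equal to 0: -1k = -14, so k = 14.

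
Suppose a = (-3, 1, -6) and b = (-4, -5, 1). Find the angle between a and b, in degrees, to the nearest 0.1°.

a · b = (-3)·(-4) + 1·(-5) + (-6)·1 = 12 - 5 - 6 = 1
|a|² = 9 + 1 + 36 = 46,  |a| = √46 ≈ 6.782330
|b|² = 16 + 25 + 1 = 42,  |b| = √42 ≈ 6.480741
cos θ = 1 / (6.782330 · 6.480741) ≈ 0.02275
θ = arccos(0.02275) ≈ 88.7°

88.7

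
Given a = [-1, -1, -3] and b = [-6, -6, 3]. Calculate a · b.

a · b = (-1)·(-6) + (-1)·(-6) + (-3)·3 = 6 + 6 - 9 = 3

3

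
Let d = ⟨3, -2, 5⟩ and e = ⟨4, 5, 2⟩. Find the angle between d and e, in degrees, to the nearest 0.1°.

73.1

d · e = 3·4 + (-2)·5 + 5·2 = 12 - 10 + 10 = 12
|d|² = 9 + 4 + 25 = 38,  |d| = √38 ≈ 6.164414
|e|² = 16 + 25 + 4 = 45,  |e| = √45 ≈ 6.708204
cos θ = 12 / (6.164414 · 6.708204) ≈ 0.29019
θ = arccos(0.29019) ≈ 73.1°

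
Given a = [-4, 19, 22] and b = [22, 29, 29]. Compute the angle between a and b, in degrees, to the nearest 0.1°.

36.3

a · b = (-4)·22 + 19·29 + 22·29 = -88 + 551 + 638 = 1101
|a|² = 16 + 361 + 484 = 861,  |a| = √861 ≈ 29.342802
|b|² = 484 + 841 + 841 = 2166,  |b| = √2166 ≈ 46.540305
cos θ = 1101 / (29.342802 · 46.540305) ≈ 0.80623
θ = arccos(0.80623) ≈ 36.3°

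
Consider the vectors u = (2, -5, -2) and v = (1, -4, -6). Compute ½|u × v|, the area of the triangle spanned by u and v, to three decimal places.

i: (-5)·(-6) - (-2)·(-4) = 30 - 8 = 22
j: (-2)·1 - 2·(-6) = -2 - (-12) = 10
k: 2·(-4) - (-5)·1 = -8 - (-5) = -3
u × v = (22, 10, -3)
|u × v| = √(22² + 10² + (-3)²) = √593 ≈ 24.3516
area = ½ · 24.3516 ≈ 12.176

12.176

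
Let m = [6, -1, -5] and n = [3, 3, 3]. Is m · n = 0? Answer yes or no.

yes

m · n = 6·3 + (-1)·3 + (-5)·3 = 18 - 3 - 15 = 0
Zero, so the vectors are orthogonal.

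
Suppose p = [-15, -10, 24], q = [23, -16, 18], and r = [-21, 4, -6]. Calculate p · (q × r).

q × r:
i: (-16)·(-6) - 18·4 = 96 - 72 = 24
j: 18·(-21) - 23·(-6) = -378 - (-138) = -240
k: 23·4 - (-16)·(-21) = 92 - 336 = -244
q × r = (24, -240, -244)
p · (q × r) = (-15)·24 + (-10)·(-240) + 24·(-244) = -360 + 2400 - 5856 = -3816

-3816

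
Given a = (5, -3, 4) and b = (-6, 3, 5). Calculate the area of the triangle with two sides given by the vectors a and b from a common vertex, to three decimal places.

i: (-3)·5 - 4·3 = -15 - 12 = -27
j: 4·(-6) - 5·5 = -24 - 25 = -49
k: 5·3 - (-3)·(-6) = 15 - 18 = -3
a × b = (-27, -49, -3)
|a × b| = √((-27)² + (-49)² + (-3)²) = √3139 ≈ 56.0268
area = ½ · 56.0268 ≈ 28.013

28.013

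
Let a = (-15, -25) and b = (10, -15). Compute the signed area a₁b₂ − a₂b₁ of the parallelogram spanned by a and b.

(-15)·(-15) - (-25)·10 = 225 - (-250) = 475

475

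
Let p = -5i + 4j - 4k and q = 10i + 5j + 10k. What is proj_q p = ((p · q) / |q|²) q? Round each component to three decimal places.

p · q = (-5)·10 + 4·5 + (-4)·10 = -50 + 20 - 40 = -70
|q|² = 100 + 25 + 100 = 225
proj_q p = (-70/225) · (10, 5, 10) ≈ (-3.111, -1.556, -3.111)

(-3.111, -1.556, -3.111)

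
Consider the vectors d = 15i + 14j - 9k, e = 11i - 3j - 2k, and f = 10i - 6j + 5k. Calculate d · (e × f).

e × f:
i: (-3)·5 - (-2)·(-6) = -15 - 12 = -27
j: (-2)·10 - 11·5 = -20 - 55 = -75
k: 11·(-6) - (-3)·10 = -66 - (-30) = -36
e × f = (-27, -75, -36)
d · (e × f) = 15·(-27) + 14·(-75) + (-9)·(-36) = -405 - 1050 + 324 = -1131

-1131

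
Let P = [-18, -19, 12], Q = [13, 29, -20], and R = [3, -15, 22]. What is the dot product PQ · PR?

PQ = Q − P = (31, 48, -32)
PR = R − P = (21, 4, 10)
PQ · PR = 31·21 + 48·4 + (-32)·10 = 651 + 192 - 320 = 523

523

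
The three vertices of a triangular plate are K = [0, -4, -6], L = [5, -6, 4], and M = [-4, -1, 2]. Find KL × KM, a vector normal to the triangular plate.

KL = (5, -2, 10)
KM = (-4, 3, 8)
i: (-2)·8 - 10·3 = -16 - 30 = -46
j: 10·(-4) - 5·8 = -40 - 40 = -80
k: 5·3 - (-2)·(-4) = 15 - 8 = 7
KL × KM = (-46, -80, 7)

(-46, -80, 7)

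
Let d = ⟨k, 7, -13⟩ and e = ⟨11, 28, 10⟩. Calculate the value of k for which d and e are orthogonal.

-6

d · e = k·11 + 7·28 + (-13)·10 = 66 + 11k
Set equal to 0: 11k = -66, so k = -6.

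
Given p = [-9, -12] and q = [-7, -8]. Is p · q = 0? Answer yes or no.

no

p · q = (-9)·(-7) + (-12)·(-8) = 63 + 96 = 159
Nonzero, so the vectors are not orthogonal.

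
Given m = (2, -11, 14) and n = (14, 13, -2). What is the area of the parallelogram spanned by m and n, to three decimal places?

313.050

i: (-11)·(-2) - 14·13 = 22 - 182 = -160
j: 14·14 - 2·(-2) = 196 - (-4) = 200
k: 2·13 - (-11)·14 = 26 - (-154) = 180
m × n = (-160, 200, 180)
|m × n| = √((-160)² + 200² + 180²) = √98000 ≈ 313.0495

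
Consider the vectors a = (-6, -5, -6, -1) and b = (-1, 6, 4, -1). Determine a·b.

a · b = (-6)·(-1) + (-5)·6 + (-6)·4 + (-1)·(-1) = 6 - 30 - 24 + 1 = -47

-47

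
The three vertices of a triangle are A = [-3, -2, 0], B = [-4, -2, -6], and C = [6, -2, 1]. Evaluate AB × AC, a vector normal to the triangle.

AB = (-1, 0, -6)
AC = (9, 0, 1)
i: 0·1 - (-6)·0 = 0 - 0 = 0
j: (-6)·9 - (-1)·1 = -54 - (-1) = -53
k: (-1)·0 - 0·9 = 0 - 0 = 0
AB × AC = (0, -53, 0)

(0, -53, 0)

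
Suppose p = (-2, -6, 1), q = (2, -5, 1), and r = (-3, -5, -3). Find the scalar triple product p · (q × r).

-83

q × r:
i: (-5)·(-3) - 1·(-5) = 15 - (-5) = 20
j: 1·(-3) - 2·(-3) = -3 - (-6) = 3
k: 2·(-5) - (-5)·(-3) = -10 - 15 = -25
q × r = (20, 3, -25)
p · (q × r) = (-2)·20 + (-6)·3 + 1·(-25) = -40 - 18 - 25 = -83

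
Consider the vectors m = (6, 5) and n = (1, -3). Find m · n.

m · n = 6·1 + 5·(-3) = 6 - 15 = -9

-9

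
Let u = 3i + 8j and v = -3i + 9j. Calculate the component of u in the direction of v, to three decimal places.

u · v = 3·(-3) + 8·9 = -9 + 72 = 63
|v| = √(9 + 81) = √90 ≈ 9.4868
comp_v u = 63 / √90 ≈ 6.641

6.641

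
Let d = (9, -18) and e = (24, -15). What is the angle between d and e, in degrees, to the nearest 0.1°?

d · e = 9·24 + (-18)·(-15) = 216 + 270 = 486
|d|² = 81 + 324 = 405,  |d| = √405 ≈ 20.124612
|e|² = 576 + 225 = 801,  |e| = √801 ≈ 28.301943
cos θ = 486 / (20.124612 · 28.301943) ≈ 0.85328
θ = arccos(0.85328) ≈ 31.4°

31.4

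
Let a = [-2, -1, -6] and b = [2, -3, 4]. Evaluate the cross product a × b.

i: (-1)·4 - (-6)·(-3) = -4 - 18 = -22
j: (-6)·2 - (-2)·4 = -12 - (-8) = -4
k: (-2)·(-3) - (-1)·2 = 6 - (-2) = 8
a × b = (-22, -4, 8)

(-22, -4, 8)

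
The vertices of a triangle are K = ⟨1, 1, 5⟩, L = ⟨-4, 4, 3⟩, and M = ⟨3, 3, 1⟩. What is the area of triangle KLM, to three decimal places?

14.967

KL = (-5, 3, -2),  KM = (2, 2, -4)
i: 3·(-4) - (-2)·2 = -12 - (-4) = -8
j: (-2)·2 - (-5)·(-4) = -4 - 20 = -24
k: (-5)·2 - 3·2 = -10 - 6 = -16
KL × KM = (-8, -24, -16)
|KL × KM| = √896 ≈ 29.9333
area = ½ · 29.9333 ≈ 14.967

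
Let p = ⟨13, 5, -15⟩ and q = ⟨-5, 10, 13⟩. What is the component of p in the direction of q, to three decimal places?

p · q = 13·(-5) + 5·10 + (-15)·13 = -65 + 50 - 195 = -210
|q| = √(25 + 100 + 169) = √294 ≈ 17.1464
comp_q p = -210 / √294 ≈ -12.247

-12.247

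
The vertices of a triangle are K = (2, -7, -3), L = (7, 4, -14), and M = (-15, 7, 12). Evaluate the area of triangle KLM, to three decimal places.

KL = (5, 11, -11),  KM = (-17, 14, 15)
i: 11·15 - (-11)·14 = 165 - (-154) = 319
j: (-11)·(-17) - 5·15 = 187 - 75 = 112
k: 5·14 - 11·(-17) = 70 - (-187) = 257
KL × KM = (319, 112, 257)
|KL × KM| = √180354 ≈ 424.6811
area = ½ · 424.6811 ≈ 212.341

212.341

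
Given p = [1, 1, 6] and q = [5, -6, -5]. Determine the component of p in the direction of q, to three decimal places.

p · q = 1·5 + 1·(-6) + 6·(-5) = 5 - 6 - 30 = -31
|q| = √(25 + 36 + 25) = √86 ≈ 9.2736
comp_q p = -31 / √86 ≈ -3.343

-3.343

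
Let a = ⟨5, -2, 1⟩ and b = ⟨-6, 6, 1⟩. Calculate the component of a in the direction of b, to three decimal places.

-4.799

a · b = 5·(-6) + (-2)·6 + 1·1 = -30 - 12 + 1 = -41
|b| = √(36 + 36 + 1) = √73 ≈ 8.5440
comp_b a = -41 / √73 ≈ -4.799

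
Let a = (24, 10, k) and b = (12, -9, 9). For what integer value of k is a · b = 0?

-22

a · b = 24·12 + 10·(-9) + k·9 = 198 + 9k
Set equal to 0: 9k = -198, so k = -22.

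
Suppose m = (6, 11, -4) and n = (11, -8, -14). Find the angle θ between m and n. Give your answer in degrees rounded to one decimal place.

82.4

m · n = 6·11 + 11·(-8) + (-4)·(-14) = 66 - 88 + 56 = 34
|m|² = 36 + 121 + 16 = 173,  |m| = √173 ≈ 13.152946
|n|² = 121 + 64 + 196 = 381,  |n| = √381 ≈ 19.519221
cos θ = 34 / (13.152946 · 19.519221) ≈ 0.13243
θ = arccos(0.13243) ≈ 82.4°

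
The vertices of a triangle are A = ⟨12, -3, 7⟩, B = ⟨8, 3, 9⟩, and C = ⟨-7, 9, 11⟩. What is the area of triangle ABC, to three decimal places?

AB = (-4, 6, 2),  AC = (-19, 12, 4)
i: 6·4 - 2·12 = 24 - 24 = 0
j: 2·(-19) - (-4)·4 = -38 - (-16) = -22
k: (-4)·12 - 6·(-19) = -48 - (-114) = 66
AB × AC = (0, -22, 66)
|AB × AC| = √4840 ≈ 69.5701
area = ½ · 69.5701 ≈ 34.785

34.785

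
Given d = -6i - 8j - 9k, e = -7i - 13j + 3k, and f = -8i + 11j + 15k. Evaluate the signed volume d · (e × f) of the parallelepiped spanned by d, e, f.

2349

e × f:
i: (-13)·15 - 3·11 = -195 - 33 = -228
j: 3·(-8) - (-7)·15 = -24 - (-105) = 81
k: (-7)·11 - (-13)·(-8) = -77 - 104 = -181
e × f = (-228, 81, -181)
d · (e × f) = (-6)·(-228) + (-8)·81 + (-9)·(-181) = 1368 - 648 + 1629 = 2349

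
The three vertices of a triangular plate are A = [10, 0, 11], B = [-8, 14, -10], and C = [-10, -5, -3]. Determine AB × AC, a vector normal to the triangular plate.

AB = (-18, 14, -21)
AC = (-20, -5, -14)
i: 14·(-14) - (-21)·(-5) = -196 - 105 = -301
j: (-21)·(-20) - (-18)·(-14) = 420 - 252 = 168
k: (-18)·(-5) - 14·(-20) = 90 - (-280) = 370
AB × AC = (-301, 168, 370)

(-301, 168, 370)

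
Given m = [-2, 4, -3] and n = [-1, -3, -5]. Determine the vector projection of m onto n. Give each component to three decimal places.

(-0.143, -0.429, -0.714)

m · n = (-2)·(-1) + 4·(-3) + (-3)·(-5) = 2 - 12 + 15 = 5
|n|² = 1 + 9 + 25 = 35
proj_n m = (5/35) · (-1, -3, -5) ≈ (-0.143, -0.429, -0.714)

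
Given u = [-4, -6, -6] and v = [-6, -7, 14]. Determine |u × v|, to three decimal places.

156.218

i: (-6)·14 - (-6)·(-7) = -84 - 42 = -126
j: (-6)·(-6) - (-4)·14 = 36 - (-56) = 92
k: (-4)·(-7) - (-6)·(-6) = 28 - 36 = -8
u × v = (-126, 92, -8)
|u × v| = √((-126)² + 92² + (-8)²) = √24404 ≈ 156.2178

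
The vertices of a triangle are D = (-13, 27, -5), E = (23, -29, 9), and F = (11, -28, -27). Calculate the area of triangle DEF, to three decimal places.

1192.150

DE = (36, -56, 14),  DF = (24, -55, -22)
i: (-56)·(-22) - 14·(-55) = 1232 - (-770) = 2002
j: 14·24 - 36·(-22) = 336 - (-792) = 1128
k: 36·(-55) - (-56)·24 = -1980 - (-1344) = -636
DE × DF = (2002, 1128, -636)
|DE × DF| = √5684884 ≈ 2384.2995
area = ½ · 2384.2995 ≈ 1192.150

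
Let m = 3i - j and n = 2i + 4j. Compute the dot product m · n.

m · n = 3·2 + (-1)·4 = 6 - 4 = 2

2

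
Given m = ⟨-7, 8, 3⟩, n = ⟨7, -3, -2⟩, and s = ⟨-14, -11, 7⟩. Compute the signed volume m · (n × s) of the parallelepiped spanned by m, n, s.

-224

n × s:
i: (-3)·7 - (-2)·(-11) = -21 - 22 = -43
j: (-2)·(-14) - 7·7 = 28 - 49 = -21
k: 7·(-11) - (-3)·(-14) = -77 - 42 = -119
n × s = (-43, -21, -119)
m · (n × s) = (-7)·(-43) + 8·(-21) + 3·(-119) = 301 - 168 - 357 = -224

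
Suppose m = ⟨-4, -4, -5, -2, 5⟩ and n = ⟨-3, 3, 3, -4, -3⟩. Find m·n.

-22

m · n = (-4)·(-3) + (-4)·3 + (-5)·3 + (-2)·(-4) + 5·(-3) = 12 - 12 - 15 + 8 - 15 = -22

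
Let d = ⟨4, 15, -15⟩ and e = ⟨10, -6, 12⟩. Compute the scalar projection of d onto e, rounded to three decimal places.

d · e = 4·10 + 15·(-6) + (-15)·12 = 40 - 90 - 180 = -230
|e| = √(100 + 36 + 144) = √280 ≈ 16.7332
comp_e d = -230 / √280 ≈ -13.745

-13.745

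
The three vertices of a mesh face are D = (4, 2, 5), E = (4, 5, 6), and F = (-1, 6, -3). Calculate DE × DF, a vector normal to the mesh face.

DE = (0, 3, 1)
DF = (-5, 4, -8)
i: 3·(-8) - 1·4 = -24 - 4 = -28
j: 1·(-5) - 0·(-8) = -5 - 0 = -5
k: 0·4 - 3·(-5) = 0 - (-15) = 15
DE × DF = (-28, -5, 15)

(-28, -5, 15)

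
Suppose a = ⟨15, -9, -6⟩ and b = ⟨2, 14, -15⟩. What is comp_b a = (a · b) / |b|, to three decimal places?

-0.291

a · b = 15·2 + (-9)·14 + (-6)·(-15) = 30 - 126 + 90 = -6
|b| = √(4 + 196 + 225) = √425 ≈ 20.6155
comp_b a = -6 / √425 ≈ -0.291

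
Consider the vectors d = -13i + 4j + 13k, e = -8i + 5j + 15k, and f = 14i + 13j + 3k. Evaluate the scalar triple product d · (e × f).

e × f:
i: 5·3 - 15·13 = 15 - 195 = -180
j: 15·14 - (-8)·3 = 210 - (-24) = 234
k: (-8)·13 - 5·14 = -104 - 70 = -174
e × f = (-180, 234, -174)
d · (e × f) = (-13)·(-180) + 4·234 + 13·(-174) = 2340 + 936 - 2262 = 1014

1014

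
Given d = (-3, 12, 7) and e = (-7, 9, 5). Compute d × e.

i: 12·5 - 7·9 = 60 - 63 = -3
j: 7·(-7) - (-3)·5 = -49 - (-15) = -34
k: (-3)·9 - 12·(-7) = -27 - (-84) = 57
d × e = (-3, -34, 57)

(-3, -34, 57)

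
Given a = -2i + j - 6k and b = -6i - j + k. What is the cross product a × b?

(-5, 38, 8)

i: 1·1 - (-6)·(-1) = 1 - 6 = -5
j: (-6)·(-6) - (-2)·1 = 36 - (-2) = 38
k: (-2)·(-1) - 1·(-6) = 2 - (-6) = 8
a × b = (-5, 38, 8)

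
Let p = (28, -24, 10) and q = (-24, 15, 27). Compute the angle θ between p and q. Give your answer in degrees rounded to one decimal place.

p · q = 28·(-24) + (-24)·15 + 10·27 = -672 - 360 + 270 = -762
|p|² = 784 + 576 + 100 = 1460,  |p| = √1460 ≈ 38.209946
|q|² = 576 + 225 + 729 = 1530,  |q| = √1530 ≈ 39.115214
cos θ = -762 / (38.209946 · 39.115214) ≈ -0.50984
θ = arccos(-0.50984) ≈ 120.7°

120.7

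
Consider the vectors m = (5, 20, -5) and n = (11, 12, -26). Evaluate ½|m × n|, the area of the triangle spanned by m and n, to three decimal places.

246.386

i: 20·(-26) - (-5)·12 = -520 - (-60) = -460
j: (-5)·11 - 5·(-26) = -55 - (-130) = 75
k: 5·12 - 20·11 = 60 - 220 = -160
m × n = (-460, 75, -160)
|m × n| = √((-460)² + 75² + (-160)²) = √242825 ≈ 492.7728
area = ½ · 492.7728 ≈ 246.386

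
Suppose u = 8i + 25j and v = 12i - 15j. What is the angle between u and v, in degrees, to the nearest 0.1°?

u · v = 8·12 + 25·(-15) = 96 - 375 = -279
|u|² = 64 + 625 = 689,  |u| = √689 ≈ 26.248809
|v|² = 144 + 225 = 369,  |v| = √369 ≈ 19.209373
cos θ = -279 / (26.248809 · 19.209373) ≈ -0.55333
θ = arccos(-0.55333) ≈ 123.6°

123.6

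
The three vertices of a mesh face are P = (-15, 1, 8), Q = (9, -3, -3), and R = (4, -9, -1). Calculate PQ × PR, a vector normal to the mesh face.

PQ = (24, -4, -11)
PR = (19, -10, -9)
i: (-4)·(-9) - (-11)·(-10) = 36 - 110 = -74
j: (-11)·19 - 24·(-9) = -209 - (-216) = 7
k: 24·(-10) - (-4)·19 = -240 - (-76) = -164
PQ × PR = (-74, 7, -164)

(-74, 7, -164)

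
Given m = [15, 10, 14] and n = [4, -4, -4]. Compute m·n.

-36

m · n = 15·4 + 10·(-4) + 14·(-4) = 60 - 40 - 56 = -36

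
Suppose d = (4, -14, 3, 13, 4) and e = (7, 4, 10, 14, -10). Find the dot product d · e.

d · e = 4·7 + (-14)·4 + 3·10 + 13·14 + 4·(-10) = 28 - 56 + 30 + 182 - 40 = 144

144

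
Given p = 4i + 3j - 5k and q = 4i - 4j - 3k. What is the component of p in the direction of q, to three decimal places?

p · q = 4·4 + 3·(-4) + (-5)·(-3) = 16 - 12 + 15 = 19
|q| = √(16 + 16 + 9) = √41 ≈ 6.4031
comp_q p = 19 / √41 ≈ 2.967

2.967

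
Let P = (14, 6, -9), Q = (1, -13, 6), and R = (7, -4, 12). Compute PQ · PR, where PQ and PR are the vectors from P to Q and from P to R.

596

PQ = Q − P = (-13, -19, 15)
PR = R − P = (-7, -10, 21)
PQ · PR = (-13)·(-7) + (-19)·(-10) + 15·21 = 91 + 190 + 315 = 596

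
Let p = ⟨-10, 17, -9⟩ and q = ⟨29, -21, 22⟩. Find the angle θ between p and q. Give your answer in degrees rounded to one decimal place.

158.0

p · q = (-10)·29 + 17·(-21) + (-9)·22 = -290 - 357 - 198 = -845
|p|² = 100 + 289 + 81 = 470,  |p| = √470 ≈ 21.679483
|q|² = 841 + 441 + 484 = 1766,  |q| = √1766 ≈ 42.023803
cos θ = -845 / (21.679483 · 42.023803) ≈ -0.92750
θ = arccos(-0.92750) ≈ 158.0°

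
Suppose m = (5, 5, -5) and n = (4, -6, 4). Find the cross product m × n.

(-10, -40, -50)

i: 5·4 - (-5)·(-6) = 20 - 30 = -10
j: (-5)·4 - 5·4 = -20 - 20 = -40
k: 5·(-6) - 5·4 = -30 - 20 = -50
m × n = (-10, -40, -50)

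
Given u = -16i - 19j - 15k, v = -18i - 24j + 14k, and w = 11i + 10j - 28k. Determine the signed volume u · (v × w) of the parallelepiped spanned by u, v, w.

-3122

v × w:
i: (-24)·(-28) - 14·10 = 672 - 140 = 532
j: 14·11 - (-18)·(-28) = 154 - 504 = -350
k: (-18)·10 - (-24)·11 = -180 - (-264) = 84
v × w = (532, -350, 84)
u · (v × w) = (-16)·532 + (-19)·(-350) + (-15)·84 = -8512 + 6650 - 1260 = -3122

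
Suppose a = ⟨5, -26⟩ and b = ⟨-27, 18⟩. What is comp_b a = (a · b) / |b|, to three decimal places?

-18.582

a · b = 5·(-27) + (-26)·18 = -135 - 468 = -603
|b| = √(729 + 324) = √1053 ≈ 32.4500
comp_b a = -603 / √1053 ≈ -18.582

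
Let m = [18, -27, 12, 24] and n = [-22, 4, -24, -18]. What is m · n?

-1224

m · n = 18·(-22) + (-27)·4 + 12·(-24) + 24·(-18) = -396 - 108 - 288 - 432 = -1224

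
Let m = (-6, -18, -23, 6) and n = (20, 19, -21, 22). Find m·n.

153

m · n = (-6)·20 + (-18)·19 + (-23)·(-21) + 6·22 = -120 - 342 + 483 + 132 = 153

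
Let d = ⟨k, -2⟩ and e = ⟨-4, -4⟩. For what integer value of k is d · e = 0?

d · e = k·(-4) + (-2)·(-4) = 8 - 4k
Set equal to 0: -4k = -8, so k = 2.

2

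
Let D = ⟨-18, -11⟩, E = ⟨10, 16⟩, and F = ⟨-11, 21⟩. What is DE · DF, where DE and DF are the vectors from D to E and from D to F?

1060

DE = E − D = (28, 27)
DF = F − D = (7, 32)
DE · DF = 28·7 + 27·32 = 196 + 864 = 1060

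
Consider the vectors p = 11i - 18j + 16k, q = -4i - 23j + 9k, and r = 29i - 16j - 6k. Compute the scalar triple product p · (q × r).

q × r:
i: (-23)·(-6) - 9·(-16) = 138 - (-144) = 282
j: 9·29 - (-4)·(-6) = 261 - 24 = 237
k: (-4)·(-16) - (-23)·29 = 64 - (-667) = 731
q × r = (282, 237, 731)
p · (q × r) = 11·282 + (-18)·237 + 16·731 = 3102 - 4266 + 11696 = 10532

10532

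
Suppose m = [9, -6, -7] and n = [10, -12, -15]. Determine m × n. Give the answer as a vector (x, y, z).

i: (-6)·(-15) - (-7)·(-12) = 90 - 84 = 6
j: (-7)·10 - 9·(-15) = -70 - (-135) = 65
k: 9·(-12) - (-6)·10 = -108 - (-60) = -48
m × n = (6, 65, -48)

(6, 65, -48)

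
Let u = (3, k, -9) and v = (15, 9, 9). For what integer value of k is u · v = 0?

u · v = 3·15 + k·9 + (-9)·9 = -36 + 9k
Set equal to 0: 9k = 36, so k = 4.

4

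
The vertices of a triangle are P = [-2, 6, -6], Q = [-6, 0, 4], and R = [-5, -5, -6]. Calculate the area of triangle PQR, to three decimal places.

58.472

PQ = (-4, -6, 10),  PR = (-3, -11, 0)
i: (-6)·0 - 10·(-11) = 0 - (-110) = 110
j: 10·(-3) - (-4)·0 = -30 - 0 = -30
k: (-4)·(-11) - (-6)·(-3) = 44 - 18 = 26
PQ × PR = (110, -30, 26)
|PQ × PR| = √13676 ≈ 116.9444
area = ½ · 116.9444 ≈ 58.472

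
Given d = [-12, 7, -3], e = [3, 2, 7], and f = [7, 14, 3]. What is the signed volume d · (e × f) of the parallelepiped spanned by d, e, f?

e × f:
i: 2·3 - 7·14 = 6 - 98 = -92
j: 7·7 - 3·3 = 49 - 9 = 40
k: 3·14 - 2·7 = 42 - 14 = 28
e × f = (-92, 40, 28)
d · (e × f) = (-12)·(-92) + 7·40 + (-3)·28 = 1104 + 280 - 84 = 1300

1300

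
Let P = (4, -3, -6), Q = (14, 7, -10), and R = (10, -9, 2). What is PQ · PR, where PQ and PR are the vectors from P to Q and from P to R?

-32

PQ = Q − P = (10, 10, -4)
PR = R − P = (6, -6, 8)
PQ · PR = 10·6 + 10·(-6) + (-4)·8 = 60 - 60 - 32 = -32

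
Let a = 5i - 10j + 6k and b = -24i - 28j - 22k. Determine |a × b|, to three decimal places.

i: (-10)·(-22) - 6·(-28) = 220 - (-168) = 388
j: 6·(-24) - 5·(-22) = -144 - (-110) = -34
k: 5·(-28) - (-10)·(-24) = -140 - 240 = -380
a × b = (388, -34, -380)
|a × b| = √(388² + (-34)² + (-380)²) = √296100 ≈ 544.1507

544.151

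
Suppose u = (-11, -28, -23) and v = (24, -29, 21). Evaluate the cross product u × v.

i: (-28)·21 - (-23)·(-29) = -588 - 667 = -1255
j: (-23)·24 - (-11)·21 = -552 - (-231) = -321
k: (-11)·(-29) - (-28)·24 = 319 - (-672) = 991
u × v = (-1255, -321, 991)

(-1255, -321, 991)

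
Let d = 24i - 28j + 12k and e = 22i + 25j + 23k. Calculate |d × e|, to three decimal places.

i: (-28)·23 - 12·25 = -644 - 300 = -944
j: 12·22 - 24·23 = 264 - 552 = -288
k: 24·25 - (-28)·22 = 600 - (-616) = 1216
d × e = (-944, -288, 1216)
|d × e| = √((-944)² + (-288)² + 1216²) = √2452736 ≈ 1566.1213

1566.121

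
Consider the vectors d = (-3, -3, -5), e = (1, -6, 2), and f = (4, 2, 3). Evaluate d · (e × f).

e × f:
i: (-6)·3 - 2·2 = -18 - 4 = -22
j: 2·4 - 1·3 = 8 - 3 = 5
k: 1·2 - (-6)·4 = 2 - (-24) = 26
e × f = (-22, 5, 26)
d · (e × f) = (-3)·(-22) + (-3)·5 + (-5)·26 = 66 - 15 - 130 = -79

-79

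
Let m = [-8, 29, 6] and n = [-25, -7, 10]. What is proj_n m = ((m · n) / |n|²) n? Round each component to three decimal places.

(-1.841, -0.516, 0.736)

m · n = (-8)·(-25) + 29·(-7) + 6·10 = 200 - 203 + 60 = 57
|n|² = 625 + 49 + 100 = 774
proj_n m = (57/774) · (-25, -7, 10) ≈ (-1.841, -0.516, 0.736)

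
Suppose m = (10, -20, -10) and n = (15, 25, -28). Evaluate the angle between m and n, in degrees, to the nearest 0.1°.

m · n = 10·15 + (-20)·25 + (-10)·(-28) = 150 - 500 + 280 = -70
|m|² = 100 + 400 + 100 = 600,  |m| = √600 ≈ 24.494897
|n|² = 225 + 625 + 784 = 1634,  |n| = √1634 ≈ 40.422766
cos θ = -70 / (24.494897 · 40.422766) ≈ -0.07070
θ = arccos(-0.07070) ≈ 94.1°

94.1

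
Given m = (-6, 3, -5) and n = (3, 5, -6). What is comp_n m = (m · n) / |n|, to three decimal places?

3.227

m · n = (-6)·3 + 3·5 + (-5)·(-6) = -18 + 15 + 30 = 27
|n| = √(9 + 25 + 36) = √70 ≈ 8.3666
comp_n m = 27 / √70 ≈ 3.227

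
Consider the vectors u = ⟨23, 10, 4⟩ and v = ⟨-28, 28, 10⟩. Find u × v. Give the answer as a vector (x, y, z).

(-12, -342, 924)

i: 10·10 - 4·28 = 100 - 112 = -12
j: 4·(-28) - 23·10 = -112 - 230 = -342
k: 23·28 - 10·(-28) = 644 - (-280) = 924
u × v = (-12, -342, 924)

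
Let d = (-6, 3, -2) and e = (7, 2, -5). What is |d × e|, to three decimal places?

i: 3·(-5) - (-2)·2 = -15 - (-4) = -11
j: (-2)·7 - (-6)·(-5) = -14 - 30 = -44
k: (-6)·2 - 3·7 = -12 - 21 = -33
d × e = (-11, -44, -33)
|d × e| = √((-11)² + (-44)² + (-33)²) = √3146 ≈ 56.0892

56.089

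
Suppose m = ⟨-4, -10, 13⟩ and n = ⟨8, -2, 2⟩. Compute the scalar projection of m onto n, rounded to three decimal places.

1.650

m · n = (-4)·8 + (-10)·(-2) + 13·2 = -32 + 20 + 26 = 14
|n| = √(64 + 4 + 4) = √72 ≈ 8.4853
comp_n m = 14 / √72 ≈ 1.650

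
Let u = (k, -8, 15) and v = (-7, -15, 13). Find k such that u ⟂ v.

u · v = k·(-7) + (-8)·(-15) + 15·13 = 315 - 7k
Set equal to 0: -7k = -315, so k = 45.

45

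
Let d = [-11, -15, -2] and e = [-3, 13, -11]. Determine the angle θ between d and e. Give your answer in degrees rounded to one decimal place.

d · e = (-11)·(-3) + (-15)·13 + (-2)·(-11) = 33 - 195 + 22 = -140
|d|² = 121 + 225 + 4 = 350,  |d| = √350 ≈ 18.708287
|e|² = 9 + 169 + 121 = 299,  |e| = √299 ≈ 17.291616
cos θ = -140 / (18.708287 · 17.291616) ≈ -0.43277
θ = arccos(-0.43277) ≈ 115.6°

115.6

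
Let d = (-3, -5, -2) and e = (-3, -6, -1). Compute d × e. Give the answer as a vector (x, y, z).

i: (-5)·(-1) - (-2)·(-6) = 5 - 12 = -7
j: (-2)·(-3) - (-3)·(-1) = 6 - 3 = 3
k: (-3)·(-6) - (-5)·(-3) = 18 - 15 = 3
d × e = (-7, 3, 3)

(-7, 3, 3)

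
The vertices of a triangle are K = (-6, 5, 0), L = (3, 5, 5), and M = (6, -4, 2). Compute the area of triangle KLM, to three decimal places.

KL = (9, 0, 5),  KM = (12, -9, 2)
i: 0·2 - 5·(-9) = 0 - (-45) = 45
j: 5·12 - 9·2 = 60 - 18 = 42
k: 9·(-9) - 0·12 = -81 - 0 = -81
KL × KM = (45, 42, -81)
|KL × KM| = √10350 ≈ 101.7349
area = ½ · 101.7349 ≈ 50.867

50.867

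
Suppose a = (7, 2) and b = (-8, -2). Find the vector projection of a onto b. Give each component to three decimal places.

a · b = 7·(-8) + 2·(-2) = -56 - 4 = -60
|b|² = 64 + 4 = 68
proj_b a = (-60/68) · (-8, -2) ≈ (7.059, 1.765)

(7.059, 1.765)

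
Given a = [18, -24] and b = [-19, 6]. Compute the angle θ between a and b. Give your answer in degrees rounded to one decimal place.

a · b = 18·(-19) + (-24)·6 = -342 - 144 = -486
|a|² = 324 + 576 = 900,  |a| = √900 ≈ 30.000000
|b|² = 361 + 36 = 397,  |b| = √397 ≈ 19.924859
cos θ = -486 / (30.000000 · 19.924859) ≈ -0.81305
θ = arccos(-0.81305) ≈ 144.4°

144.4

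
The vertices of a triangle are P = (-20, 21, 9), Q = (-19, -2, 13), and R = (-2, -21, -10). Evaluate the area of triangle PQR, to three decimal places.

358.012

PQ = (1, -23, 4),  PR = (18, -42, -19)
i: (-23)·(-19) - 4·(-42) = 437 - (-168) = 605
j: 4·18 - 1·(-19) = 72 - (-19) = 91
k: 1·(-42) - (-23)·18 = -42 - (-414) = 372
PQ × PR = (605, 91, 372)
|PQ × PR| = √512690 ≈ 716.0237
area = ½ · 716.0237 ≈ 358.012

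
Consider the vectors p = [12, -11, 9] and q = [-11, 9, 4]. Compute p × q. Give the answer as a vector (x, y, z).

(-125, -147, -13)

i: (-11)·4 - 9·9 = -44 - 81 = -125
j: 9·(-11) - 12·4 = -99 - 48 = -147
k: 12·9 - (-11)·(-11) = 108 - 121 = -13
p × q = (-125, -147, -13)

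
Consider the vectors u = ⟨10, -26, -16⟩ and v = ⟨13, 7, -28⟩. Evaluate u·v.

u · v = 10·13 + (-26)·7 + (-16)·(-28) = 130 - 182 + 448 = 396

396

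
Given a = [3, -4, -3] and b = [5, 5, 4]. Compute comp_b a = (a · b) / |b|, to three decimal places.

-2.093

a · b = 3·5 + (-4)·5 + (-3)·4 = 15 - 20 - 12 = -17
|b| = √(25 + 25 + 16) = √66 ≈ 8.1240
comp_b a = -17 / √66 ≈ -2.093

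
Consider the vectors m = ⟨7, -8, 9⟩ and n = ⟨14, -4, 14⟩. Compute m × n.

i: (-8)·14 - 9·(-4) = -112 - (-36) = -76
j: 9·14 - 7·14 = 126 - 98 = 28
k: 7·(-4) - (-8)·14 = -28 - (-112) = 84
m × n = (-76, 28, 84)

(-76, 28, 84)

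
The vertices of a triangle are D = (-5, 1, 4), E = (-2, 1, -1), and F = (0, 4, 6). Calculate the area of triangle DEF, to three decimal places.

17.797

DE = (3, 0, -5),  DF = (5, 3, 2)
i: 0·2 - (-5)·3 = 0 - (-15) = 15
j: (-5)·5 - 3·2 = -25 - 6 = -31
k: 3·3 - 0·5 = 9 - 0 = 9
DE × DF = (15, -31, 9)
|DE × DF| = √1267 ≈ 35.5949
area = ½ · 35.5949 ≈ 17.797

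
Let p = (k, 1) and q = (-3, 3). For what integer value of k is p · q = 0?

1

p · q = k·(-3) + 1·3 = 3 - 3k
Set equal to 0: -3k = -3, so k = 1.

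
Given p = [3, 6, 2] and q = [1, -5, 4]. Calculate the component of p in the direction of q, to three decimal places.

-2.932

p · q = 3·1 + 6·(-5) + 2·4 = 3 - 30 + 8 = -19
|q| = √(1 + 25 + 16) = √42 ≈ 6.4807
comp_q p = -19 / √42 ≈ -2.932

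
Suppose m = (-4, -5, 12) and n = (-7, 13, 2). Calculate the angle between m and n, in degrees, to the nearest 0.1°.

93.7

m · n = (-4)·(-7) + (-5)·13 + 12·2 = 28 - 65 + 24 = -13
|m|² = 16 + 25 + 144 = 185,  |m| = √185 ≈ 13.601471
|n|² = 49 + 169 + 4 = 222,  |n| = √222 ≈ 14.899664
cos θ = -13 / (13.601471 · 14.899664) ≈ -0.06415
θ = arccos(-0.06415) ≈ 93.7°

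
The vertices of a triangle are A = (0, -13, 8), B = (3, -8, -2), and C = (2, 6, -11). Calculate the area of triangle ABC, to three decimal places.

56.132

AB = (3, 5, -10),  AC = (2, 19, -19)
i: 5·(-19) - (-10)·19 = -95 - (-190) = 95
j: (-10)·2 - 3·(-19) = -20 - (-57) = 37
k: 3·19 - 5·2 = 57 - 10 = 47
AB × AC = (95, 37, 47)
|AB × AC| = √12603 ≈ 112.2631
area = ½ · 112.2631 ≈ 56.132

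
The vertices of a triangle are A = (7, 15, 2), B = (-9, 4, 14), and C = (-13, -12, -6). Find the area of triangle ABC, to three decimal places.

295.851

AB = (-16, -11, 12),  AC = (-20, -27, -8)
i: (-11)·(-8) - 12·(-27) = 88 - (-324) = 412
j: 12·(-20) - (-16)·(-8) = -240 - 128 = -368
k: (-16)·(-27) - (-11)·(-20) = 432 - 220 = 212
AB × AC = (412, -368, 212)
|AB × AC| = √350112 ≈ 591.7026
area = ½ · 591.7026 ≈ 295.851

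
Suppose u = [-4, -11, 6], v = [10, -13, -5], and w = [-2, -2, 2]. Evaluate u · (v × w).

v × w:
i: (-13)·2 - (-5)·(-2) = -26 - 10 = -36
j: (-5)·(-2) - 10·2 = 10 - 20 = -10
k: 10·(-2) - (-13)·(-2) = -20 - 26 = -46
v × w = (-36, -10, -46)
u · (v × w) = (-4)·(-36) + (-11)·(-10) + 6·(-46) = 144 + 110 - 276 = -22

-22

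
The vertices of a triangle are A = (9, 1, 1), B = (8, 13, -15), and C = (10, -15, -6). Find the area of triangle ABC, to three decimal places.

AB = (-1, 12, -16),  AC = (1, -16, -7)
i: 12·(-7) - (-16)·(-16) = -84 - 256 = -340
j: (-16)·1 - (-1)·(-7) = -16 - 7 = -23
k: (-1)·(-16) - 12·1 = 16 - 12 = 4
AB × AC = (-340, -23, 4)
|AB × AC| = √116145 ≈ 340.8005
area = ½ · 340.8005 ≈ 170.400

170.400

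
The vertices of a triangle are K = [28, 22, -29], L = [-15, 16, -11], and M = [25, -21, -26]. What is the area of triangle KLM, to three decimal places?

991.176

KL = (-43, -6, 18),  KM = (-3, -43, 3)
i: (-6)·3 - 18·(-43) = -18 - (-774) = 756
j: 18·(-3) - (-43)·3 = -54 - (-129) = 75
k: (-43)·(-43) - (-6)·(-3) = 1849 - 18 = 1831
KL × KM = (756, 75, 1831)
|KL × KM| = √3929722 ≈ 1982.3526
area = ½ · 1982.3526 ≈ 991.176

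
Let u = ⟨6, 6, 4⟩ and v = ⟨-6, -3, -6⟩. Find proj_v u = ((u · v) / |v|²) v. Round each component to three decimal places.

(5.778, 2.889, 5.778)

u · v = 6·(-6) + 6·(-3) + 4·(-6) = -36 - 18 - 24 = -78
|v|² = 36 + 9 + 36 = 81
proj_v u = (-78/81) · (-6, -3, -6) ≈ (5.778, 2.889, 5.778)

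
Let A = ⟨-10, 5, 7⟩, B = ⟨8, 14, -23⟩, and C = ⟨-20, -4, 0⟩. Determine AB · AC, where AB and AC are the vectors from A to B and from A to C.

-51

AB = B − A = (18, 9, -30)
AC = C − A = (-10, -9, -7)
AB · AC = 18·(-10) + 9·(-9) + (-30)·(-7) = -180 - 81 + 210 = -51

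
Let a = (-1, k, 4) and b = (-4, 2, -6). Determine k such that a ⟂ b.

a · b = (-1)·(-4) + k·2 + 4·(-6) = -20 + 2k
Set equal to 0: 2k = 20, so k = 10.

10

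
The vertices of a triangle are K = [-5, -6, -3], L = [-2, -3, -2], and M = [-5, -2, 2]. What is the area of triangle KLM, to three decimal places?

KL = (3, 3, 1),  KM = (0, 4, 5)
i: 3·5 - 1·4 = 15 - 4 = 11
j: 1·0 - 3·5 = 0 - 15 = -15
k: 3·4 - 3·0 = 12 - 0 = 12
KL × KM = (11, -15, 12)
|KL × KM| = √490 ≈ 22.1359
area = ½ · 22.1359 ≈ 11.068

11.068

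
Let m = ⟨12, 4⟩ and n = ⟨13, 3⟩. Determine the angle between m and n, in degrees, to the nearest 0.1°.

m · n = 12·13 + 4·3 = 156 + 12 = 168
|m|² = 144 + 16 = 160,  |m| = √160 ≈ 12.649111
|n|² = 169 + 9 = 178,  |n| = √178 ≈ 13.341664
cos θ = 168 / (12.649111 · 13.341664) ≈ 0.99550
θ = arccos(0.99550) ≈ 5.4°

5.4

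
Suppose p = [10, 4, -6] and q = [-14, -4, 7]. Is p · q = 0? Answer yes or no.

no

p · q = 10·(-14) + 4·(-4) + (-6)·7 = -140 - 16 - 42 = -198
Nonzero, so the vectors are not orthogonal.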